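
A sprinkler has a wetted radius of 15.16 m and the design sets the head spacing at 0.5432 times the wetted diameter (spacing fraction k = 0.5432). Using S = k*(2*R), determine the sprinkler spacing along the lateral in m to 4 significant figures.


S = 0.5432 * (2 * 15.16) = 16.47 m
Therefore the sprinkler spacing along the lateral = 16.47 m.


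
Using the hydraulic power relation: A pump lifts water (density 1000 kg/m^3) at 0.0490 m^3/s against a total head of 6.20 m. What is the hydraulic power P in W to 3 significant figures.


Approach: apply the hydraulic power relation, P = rho*g*Q*H.
P = 1000 * 9.81 * 0.0490 * 6.20 = 2980 W
Therefore the hydraulic power P = 2980 W.


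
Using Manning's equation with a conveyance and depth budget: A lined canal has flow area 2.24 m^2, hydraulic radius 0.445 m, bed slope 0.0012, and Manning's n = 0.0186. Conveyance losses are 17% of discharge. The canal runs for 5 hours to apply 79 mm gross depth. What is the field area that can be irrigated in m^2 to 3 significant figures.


Approach: apply Manning's equation with a conveyance and depth budget, Q = (1/n)*A*R^(2/3)*S^(1/2); Q_field = Q*(1-loss); Area = Q_field*t/(d/1000).
Step 1 — canal discharge (Manning's equation):
  Q = (1/0.0186) * 2.24 * 0.445^(2/3) * 0.0012^(1/2) = 2.4316 m^3/s
Step 2 — delivered flow: Q_field = 2.4316*(1 - 17/100) = 2.0183 m^3/s
Step 3 — volume delivered: V = 2.0183 * 5*3600 = 36329 m^3
Step 4 — area served: A = V / (depth/1000) = 36329 / 0.079 = 460000 m^2
Therefore the field area that can be irrigated = 460000 m^2.


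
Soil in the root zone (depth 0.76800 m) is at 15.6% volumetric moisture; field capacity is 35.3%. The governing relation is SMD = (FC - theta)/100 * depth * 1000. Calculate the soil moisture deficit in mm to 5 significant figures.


SMD = (35.3 - 15.6)/100 * 0.76800 * 1000 = 151.30 mm
Therefore the soil moisture deficit = 151.30 mm.


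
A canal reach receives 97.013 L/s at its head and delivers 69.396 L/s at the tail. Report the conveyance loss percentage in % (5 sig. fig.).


Approach: apply the conveyance loss ratio, loss% = ((Q_head - Q_tail)/Q_head)*100.
loss = ((97.013 - 69.396)/97.013)*100 = 28.467 %
Therefore the conveyance loss percentage = 28.467 %.


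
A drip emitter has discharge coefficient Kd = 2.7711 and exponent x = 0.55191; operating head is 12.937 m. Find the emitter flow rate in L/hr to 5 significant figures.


Approach: apply the emitter characteristic equation, q = Kd * h^x.
q = 2.7711 * 12.937^0.55191 = 11.384 L/hr
Therefore the emitter flow rate = 11.384 L/hr.


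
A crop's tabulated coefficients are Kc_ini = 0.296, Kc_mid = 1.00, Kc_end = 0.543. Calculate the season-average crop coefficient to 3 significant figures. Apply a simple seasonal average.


Approach: apply a simple seasonal average, Kc_avg = (Kc_ini + Kc_mid + Kc_end)/3.
Kc_avg = (0.296 + 1.00 + 0.543)/3 = 0.613
Therefore the season-average crop coefficient = 0.613.


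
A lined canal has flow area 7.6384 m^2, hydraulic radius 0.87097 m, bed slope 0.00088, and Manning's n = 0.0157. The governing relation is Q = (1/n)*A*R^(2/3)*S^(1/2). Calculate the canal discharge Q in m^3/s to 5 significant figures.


Q = (1/0.0157) * 7.6384 * 0.87097^(2/3) * 0.00088^(1/2) = 13.163 m^3/s
Therefore the canal discharge Q = 13.163 m^3/s.


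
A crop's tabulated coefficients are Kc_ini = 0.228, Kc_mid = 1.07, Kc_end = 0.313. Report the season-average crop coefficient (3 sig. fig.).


Approach: apply a simple seasonal average, Kc_avg = (Kc_ini + Kc_mid + Kc_end)/3.
Kc_avg = (0.228 + 1.07 + 0.313)/3 = 0.537
Therefore the season-average crop coefficient = 0.537.


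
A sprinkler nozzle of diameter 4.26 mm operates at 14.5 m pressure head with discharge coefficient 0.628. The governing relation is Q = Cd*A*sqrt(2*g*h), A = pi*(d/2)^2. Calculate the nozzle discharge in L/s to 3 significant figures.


A = pi*(4.26e-3/2)^2 = 1.4253e-05 m^2
Q = 0.628 * 1.4253e-05 * sqrt(2*9.81*14.5) * 1000 = 0.151 L/s
Therefore the nozzle discharge = 0.151 L/s.


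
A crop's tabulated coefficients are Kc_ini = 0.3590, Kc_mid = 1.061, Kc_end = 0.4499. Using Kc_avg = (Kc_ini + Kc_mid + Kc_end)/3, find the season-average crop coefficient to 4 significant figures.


Kc_avg = (0.3590 + 1.061 + 0.4499)/3 = 0.6233
Therefore the season-average crop coefficient = 0.6233.


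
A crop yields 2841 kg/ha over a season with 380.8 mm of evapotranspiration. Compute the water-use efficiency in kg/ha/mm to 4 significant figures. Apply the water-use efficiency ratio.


Approach: apply the water-use efficiency ratio, WUE = yield/ET.
WUE = 2841 / 380.8 = 7.461 kg/ha/mm
Therefore the water-use efficiency = 7.461 kg/ha/mm.


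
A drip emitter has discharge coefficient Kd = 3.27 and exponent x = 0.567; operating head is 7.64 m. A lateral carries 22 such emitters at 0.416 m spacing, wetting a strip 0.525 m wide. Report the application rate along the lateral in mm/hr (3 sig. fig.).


Approach: apply the emitter equation with a lateral mass balance, q = Kd*h^x; Q = n*q; rate = Q/(n*spacing*width).
Step 1 — single emitter flow (q = Kd*h^x):
  q = 3.27 * 7.64^0.567 = 10.358 L/hr
Step 2 — total lateral flow: Q = 22 * 10.358 = 227.87 L/hr
Step 3 — wetted area: A = 22 * 0.416 * 0.525 = 4.8048 m^2
Step 4 — application rate: Q/A = 227.87/4.8048 = 47.4 mm/hr
Therefore the application rate along the lateral = 47.4 mm/hr.


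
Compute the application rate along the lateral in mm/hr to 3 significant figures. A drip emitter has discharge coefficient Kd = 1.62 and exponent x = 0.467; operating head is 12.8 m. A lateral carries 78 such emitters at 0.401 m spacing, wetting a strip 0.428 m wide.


Approach: apply the emitter equation with a lateral mass balance, q = Kd*h^x; Q = n*q; rate = Q/(n*spacing*width).
Step 1 — single emitter flow (q = Kd*h^x):
  q = 1.62 * 12.8^0.467 = 5.3282 L/hr
Step 2 — total lateral flow: Q = 78 * 5.3282 = 415.60 L/hr
Step 3 — wetted area: A = 78 * 0.401 * 0.428 = 13.387 m^2
Step 4 — application rate: Q/A = 415.60/13.387 = 31.0 mm/hr
Therefore the application rate along the lateral = 31.0 mm/hr.


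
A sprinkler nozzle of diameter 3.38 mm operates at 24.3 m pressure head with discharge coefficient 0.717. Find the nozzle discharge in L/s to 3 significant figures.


Approach: apply the orifice equation, Q = Cd*A*sqrt(2*g*h), A = pi*(d/2)^2.
A = pi*(3.38e-3/2)^2 = 8.9727e-06 m^2
Q = 0.717 * 8.9727e-06 * sqrt(2*9.81*24.3) * 1000 = 0.140 L/s
Therefore the nozzle discharge = 0.140 L/s.


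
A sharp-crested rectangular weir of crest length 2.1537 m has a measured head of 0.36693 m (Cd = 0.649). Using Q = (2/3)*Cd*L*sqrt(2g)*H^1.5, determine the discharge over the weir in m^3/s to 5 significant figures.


Q = (2/3)*0.649*2.1537*sqrt(2*9.81)*0.36693^1.5 = 0.91741 m^3/s
Therefore the discharge over the weir = 0.91741 m^3/s.


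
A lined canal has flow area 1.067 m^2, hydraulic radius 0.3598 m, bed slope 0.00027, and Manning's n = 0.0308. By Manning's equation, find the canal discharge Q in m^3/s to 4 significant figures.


Approach: apply Manning's equation, Q = (1/n)*A*R^(2/3)*S^(1/2).
Q = (1/0.0308) * 1.067 * 0.3598^(2/3) * 0.00027^(1/2) = 0.2880 m^3/s
Therefore the canal discharge Q = 0.2880 m^3/s.


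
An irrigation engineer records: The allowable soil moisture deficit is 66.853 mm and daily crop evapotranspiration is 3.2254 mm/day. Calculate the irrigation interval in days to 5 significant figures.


Approach: apply the irrigation interval relation, interval = SMD / ETc.
interval = 66.853 / 3.2254 = 20.727 days
Therefore the irrigation interval = 20.727 days.


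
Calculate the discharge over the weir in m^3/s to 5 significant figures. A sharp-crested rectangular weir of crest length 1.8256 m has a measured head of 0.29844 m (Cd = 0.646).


Approach: apply the rectangular weir equation, Q = (2/3)*Cd*L*sqrt(2g)*H^1.5.
Q = (2/3)*0.646*1.8256*sqrt(2*9.81)*0.29844^1.5 = 0.56778 m^3/s
Therefore the discharge over the weir = 0.56778 m^3/s.


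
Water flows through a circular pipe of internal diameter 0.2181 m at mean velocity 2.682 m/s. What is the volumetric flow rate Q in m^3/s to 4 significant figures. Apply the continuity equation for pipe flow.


Approach: apply the continuity equation for pipe flow, Q = A * v with A = pi*(D/2)^2.
A = pi*(0.2181/2)^2 = 0.0373595 m^2
Q = 0.0373595 * 2.682 = 0.1002 m^3/s
Therefore the volumetric flow rate Q = 0.1002 m^3/s.


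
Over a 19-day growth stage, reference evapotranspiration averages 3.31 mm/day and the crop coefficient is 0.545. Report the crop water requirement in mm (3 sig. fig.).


Approach: apply the crop water requirement relation, CWR = ET0 * Kc * days.
CWR = 3.31 * 0.545 * 19 = 34.3 mm
Therefore the crop water requirement = 34.3 mm.


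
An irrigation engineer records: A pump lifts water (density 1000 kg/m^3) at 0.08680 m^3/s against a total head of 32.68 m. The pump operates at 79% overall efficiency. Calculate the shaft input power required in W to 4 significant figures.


Approach: apply hydraulic power then efficiency conversion, P = rho*g*Q*H; P_in = P/eta.
Step 1 — hydraulic power (P = rho*g*Q*H):
  P = 1000 * 9.81 * 0.08680 * 32.68 = 27827.3 W
Step 2 — input power: P_in = P/eta = 27827.3 / 0.79 = 35220 W
Therefore the shaft input power required = 35220 W.


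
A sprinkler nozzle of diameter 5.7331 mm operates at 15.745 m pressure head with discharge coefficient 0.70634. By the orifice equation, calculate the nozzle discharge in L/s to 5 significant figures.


Approach: apply the orifice equation, Q = Cd*A*sqrt(2*g*h), A = pi*(d/2)^2.
A = pi*(5.7331e-3/2)^2 = 2.581481e-05 m^2
Q = 0.70634 * 2.581481e-05 * sqrt(2*9.81*15.745) * 1000 = 0.32048 L/s
Therefore the nozzle discharge = 0.32048 L/s.


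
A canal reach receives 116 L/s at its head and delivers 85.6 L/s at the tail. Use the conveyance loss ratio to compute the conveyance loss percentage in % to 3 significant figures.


Approach: apply the conveyance loss ratio, loss% = ((Q_head - Q_tail)/Q_head)*100.
loss = ((116 - 85.6)/116)*100 = 26.2 %
Therefore the conveyance loss percentage = 26.2 %.


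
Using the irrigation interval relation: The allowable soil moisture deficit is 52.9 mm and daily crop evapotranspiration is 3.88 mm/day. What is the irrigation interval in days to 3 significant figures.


Approach: apply the irrigation interval relation, interval = SMD / ETc.
interval = 52.9 / 3.88 = 13.6 days
Therefore the irrigation interval = 13.6 days.


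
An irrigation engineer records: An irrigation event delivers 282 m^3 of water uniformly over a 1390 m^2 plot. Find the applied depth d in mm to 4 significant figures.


Approach: apply depth from volume over area, d = (V/A)*1000.
d = (282 / 1390) * 1000 = 202.9 mm
Therefore the applied depth d = 202.9 mm.


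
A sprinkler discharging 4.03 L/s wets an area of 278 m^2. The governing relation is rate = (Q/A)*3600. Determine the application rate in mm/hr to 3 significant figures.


rate = (4.03 / 278) * 3600 = 52.2 mm/hr
Therefore the application rate = 52.2 mm/hr.


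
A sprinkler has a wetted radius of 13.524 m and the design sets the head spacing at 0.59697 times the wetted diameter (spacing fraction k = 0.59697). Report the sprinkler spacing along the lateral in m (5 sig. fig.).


Approach: apply the sprinkler spacing rule (spacing as a fraction of wetted diameter), S = k*(2*R).
S = 0.59697 * (2 * 13.524) = 16.147 m
Therefore the sprinkler spacing along the lateral = 16.147 m.


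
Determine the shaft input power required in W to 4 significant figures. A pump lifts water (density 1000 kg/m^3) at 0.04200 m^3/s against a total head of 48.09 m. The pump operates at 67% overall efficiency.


Approach: apply hydraulic power then efficiency conversion, P = rho*g*Q*H; P_in = P/eta.
Step 1 — hydraulic power (P = rho*g*Q*H):
  P = 1000 * 9.81 * 0.04200 * 48.09 = 19814.0 W
Step 2 — input power: P_in = P/eta = 19814.0 / 0.67 = 29570 W
Therefore the shaft input power required = 29570 W.


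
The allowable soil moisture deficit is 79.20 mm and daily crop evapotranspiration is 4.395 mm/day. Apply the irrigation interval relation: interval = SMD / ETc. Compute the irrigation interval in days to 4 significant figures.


interval = 79.20 / 4.395 = 18.02 days
Therefore the irrigation interval = 18.02 days.


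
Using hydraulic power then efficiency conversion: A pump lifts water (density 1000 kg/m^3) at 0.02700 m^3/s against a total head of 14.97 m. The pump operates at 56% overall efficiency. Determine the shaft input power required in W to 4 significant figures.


Approach: apply hydraulic power then efficiency conversion, P = rho*g*Q*H; P_in = P/eta.
Step 1 — hydraulic power (P = rho*g*Q*H):
  P = 1000 * 9.81 * 0.02700 * 14.97 = 3965.10 W
Step 2 — input power: P_in = P/eta = 3965.10 / 0.56 = 7081 W
Therefore the shaft input power required = 7081 W.


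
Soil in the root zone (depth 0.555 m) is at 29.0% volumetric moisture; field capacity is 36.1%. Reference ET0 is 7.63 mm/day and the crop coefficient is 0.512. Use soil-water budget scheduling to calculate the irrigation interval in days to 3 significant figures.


Approach: apply soil-water budget scheduling, SMD = (FC-theta)/100*depth*1000; ETc = ET0*Kc; interval = SMD/ETc.
Step 1 — soil moisture deficit:
  SMD = (36.1 - 29.0)/100 * 0.555 * 1000 = 39.405 mm
Step 2 — daily crop ET (ETc = ET0*Kc):
  ETc = 7.63 * 0.512 = 3.9066 mm/day
Step 3 — irrigation interval (SMD/ETc):
  interval = 39.405 / 3.9066 = 10.1 days
Therefore the irrigation interval = 10.1 days.


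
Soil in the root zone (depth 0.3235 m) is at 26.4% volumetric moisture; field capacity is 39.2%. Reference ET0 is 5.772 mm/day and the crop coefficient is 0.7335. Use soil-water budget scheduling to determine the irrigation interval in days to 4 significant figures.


Approach: apply soil-water budget scheduling, SMD = (FC-theta)/100*depth*1000; ETc = ET0*Kc; interval = SMD/ETc.
Step 1 — soil moisture deficit:
  SMD = (39.2 - 26.4)/100 * 0.3235 * 1000 = 41.4080 mm
Step 2 — daily crop ET (ETc = ET0*Kc):
  ETc = 5.772 * 0.7335 = 4.23376 mm/day
Step 3 — irrigation interval (SMD/ETc):
  interval = 41.4080 / 4.23376 = 9.780 days
Therefore the irrigation interval = 9.780 days.


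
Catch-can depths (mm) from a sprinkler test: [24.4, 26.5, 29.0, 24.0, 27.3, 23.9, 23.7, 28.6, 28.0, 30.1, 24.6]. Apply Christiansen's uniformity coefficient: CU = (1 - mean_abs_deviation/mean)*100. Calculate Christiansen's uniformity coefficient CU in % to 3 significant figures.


mean = 26.373 mm
mean |d_i - mean| = 2.0479 mm
CU = (1 - 2.0479/26.373)*100 = 92.2 %
Therefore Christiansen's uniformity coefficient CU = 92.2 %.


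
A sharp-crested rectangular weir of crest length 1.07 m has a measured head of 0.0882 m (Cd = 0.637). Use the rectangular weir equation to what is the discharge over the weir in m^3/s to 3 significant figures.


Approach: apply the rectangular weir equation, Q = (2/3)*Cd*L*sqrt(2g)*H^1.5.
Q = (2/3)*0.637*1.07*sqrt(2*9.81)*0.0882^1.5 = 0.0527 m^3/s
Therefore the discharge over the weir = 0.0527 m^3/s.


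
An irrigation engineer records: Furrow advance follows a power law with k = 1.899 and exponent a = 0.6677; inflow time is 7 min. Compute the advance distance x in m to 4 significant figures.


Approach: apply the power-law advance function, x = k*t^a.
x = 1.899 * 7^0.6677 = 6.963 m
Therefore the advance distance x = 6.963 m.


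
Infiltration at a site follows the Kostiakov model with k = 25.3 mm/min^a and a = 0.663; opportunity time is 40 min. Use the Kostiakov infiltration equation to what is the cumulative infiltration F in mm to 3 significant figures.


Approach: apply the Kostiakov infiltration equation, F = k*t^a.
F = 25.3 * 40^0.663 = 292 mm
Therefore the cumulative infiltration F = 292 mm.


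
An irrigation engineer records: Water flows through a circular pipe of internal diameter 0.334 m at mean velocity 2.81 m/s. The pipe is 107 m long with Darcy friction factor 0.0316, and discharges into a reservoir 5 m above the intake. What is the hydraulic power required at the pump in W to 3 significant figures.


Approach: apply continuity + Darcy-Weisbach + hydraulic power, Q = A*v; hf = f*(L/D)*(v^2/(2g)); H = static + hf; P = rho*g*Q*H.
Step 1 — flow rate (continuity, Q = A*v):
  A = pi*(0.334/2)^2 = 0.087616 m^2
  Q = 0.087616 * 2.81 = 0.24620 m^3/s
Step 2 — friction head loss (Darcy-Weisbach):
  hf = 0.0316 * (107/0.334) * (2.81^2 / (2*9.81))
  hf = 4.0742 m
Step 3 — total head: H = 5 + 4.0742 = 9.0742 m
Step 4 — hydraulic power (P = rho*g*Q*H):
  P = 1000 * 9.81 * 0.24620 * 9.0742 = 21900 W
Therefore the hydraulic power required at the pump = 21900 W.


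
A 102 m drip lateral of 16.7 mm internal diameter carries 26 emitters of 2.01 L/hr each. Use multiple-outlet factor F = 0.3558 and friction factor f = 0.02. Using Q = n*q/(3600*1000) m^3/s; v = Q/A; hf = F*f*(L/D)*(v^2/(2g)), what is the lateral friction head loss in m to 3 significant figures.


Q = 26*2.01/(3600*1000) = 1.4517e-05 m^3/s
A = pi*(16.7e-3/2)^2 = 2.1904e-04 m^2, so v = Q/A = 0.066274 m/s
hf = 0.3558*0.02*(102/0.0167)*(0.066274^2/(2*9.81)) = 0.00973 m
Therefore the lateral friction head loss = 0.00973 m.


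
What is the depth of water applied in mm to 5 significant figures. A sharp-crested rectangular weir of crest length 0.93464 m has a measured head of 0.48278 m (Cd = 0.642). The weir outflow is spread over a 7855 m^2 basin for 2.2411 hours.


Approach: apply the rectangular weir equation with a volume-to-depth conversion, Q = (2/3)*Cd*L*sqrt(2g)*H^1.5; d = Q*t/A * 1000.
Step 1 — weir discharge:
  Q = (2/3)*0.642*0.93464*sqrt(2*9.81)*0.48278^1.5 = 0.5943764 m^3/s
Step 2 — volume: V = 0.5943764 * 2.2411*3600 = 4795.405 m^3
Step 3 — depth: d = V/A * 1000 = 4795.405/7855 * 1000 = 610.49 mm
Therefore the depth of water applied = 610.49 mm.


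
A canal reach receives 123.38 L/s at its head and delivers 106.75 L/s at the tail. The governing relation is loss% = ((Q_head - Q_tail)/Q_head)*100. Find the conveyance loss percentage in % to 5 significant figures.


loss = ((123.38 - 106.75)/123.38)*100 = 13.479 %
Therefore the conveyance loss percentage = 13.479 %.


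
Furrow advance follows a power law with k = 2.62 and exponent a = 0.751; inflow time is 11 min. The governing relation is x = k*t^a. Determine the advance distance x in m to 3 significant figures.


x = 2.62 * 11^0.751 = 15.9 m
Therefore the advance distance x = 15.9 m.


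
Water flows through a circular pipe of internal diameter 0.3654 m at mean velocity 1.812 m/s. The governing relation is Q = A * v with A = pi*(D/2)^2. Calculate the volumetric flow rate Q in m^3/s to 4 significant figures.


A = pi*(0.3654/2)^2 = 0.104864 m^2
Q = 0.104864 * 1.812 = 0.1900 m^3/s
Therefore the volumetric flow rate Q = 0.1900 m^3/s.


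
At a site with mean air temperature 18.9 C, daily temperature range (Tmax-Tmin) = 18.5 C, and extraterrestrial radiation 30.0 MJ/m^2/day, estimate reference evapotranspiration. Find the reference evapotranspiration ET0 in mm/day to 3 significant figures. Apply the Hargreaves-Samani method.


Approach: apply the Hargreaves-Samani method, ET0 = 0.0023*(Tmean+17.8)*sqrt(Tmax-Tmin)*0.408*Ra.
ET0 = 0.0023*(18.9+17.8)*sqrt(18.5)*0.408*30.0 = 4.44 mm/day
Therefore the reference evapotranspiration ET0 = 4.44 mm/day.


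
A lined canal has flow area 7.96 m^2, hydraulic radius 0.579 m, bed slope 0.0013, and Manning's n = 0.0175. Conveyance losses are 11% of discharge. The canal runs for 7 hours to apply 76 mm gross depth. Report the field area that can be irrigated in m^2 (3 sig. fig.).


Approach: apply Manning's equation with a conveyance and depth budget, Q = (1/n)*A*R^(2/3)*S^(1/2); Q_field = Q*(1-loss); Area = Q_field*t/(d/1000).
Step 1 — canal discharge (Manning's equation):
  Q = (1/0.0175) * 7.96 * 0.579^(2/3) * 0.0013^(1/2) = 11.393 m^3/s
Step 2 — delivered flow: Q_field = 11.393*(1 - 11/100) = 10.140 m^3/s
Step 3 — volume delivered: V = 10.140 * 7*3600 = 255520 m^3
Step 4 — area served: A = V / (depth/1000) = 255520 / 0.076 = 3360000 m^2
Therefore the field area that can be irrigated = 3360000 m^2.


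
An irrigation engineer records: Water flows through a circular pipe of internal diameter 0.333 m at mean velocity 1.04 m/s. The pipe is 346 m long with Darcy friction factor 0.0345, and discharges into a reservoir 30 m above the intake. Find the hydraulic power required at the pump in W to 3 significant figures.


Approach: apply continuity + Darcy-Weisbach + hydraulic power, Q = A*v; hf = f*(L/D)*(v^2/(2g)); H = static + hf; P = rho*g*Q*H.
Step 1 — flow rate (continuity, Q = A*v):
  A = pi*(0.333/2)^2 = 0.087092 m^2
  Q = 0.087092 * 1.04 = 0.090576 m^3/s
Step 2 — friction head loss (Darcy-Weisbach):
  hf = 0.0345 * (346/0.333) * (1.04^2 / (2*9.81))
  hf = 1.9761 m
Step 3 — total head: H = 30 + 1.9761 = 31.976 m
Step 4 — hydraulic power (P = rho*g*Q*H):
  P = 1000 * 9.81 * 0.090576 * 31.976 = 28400 W
Therefore the hydraulic power required at the pump = 28400 W.


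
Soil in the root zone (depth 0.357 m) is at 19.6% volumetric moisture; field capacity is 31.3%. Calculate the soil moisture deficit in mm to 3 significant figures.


Approach: apply the soil moisture deficit relation, SMD = (FC - theta)/100 * depth * 1000.
SMD = (31.3 - 19.6)/100 * 0.357 * 1000 = 41.8 mm
Therefore the soil moisture deficit = 41.8 mm.


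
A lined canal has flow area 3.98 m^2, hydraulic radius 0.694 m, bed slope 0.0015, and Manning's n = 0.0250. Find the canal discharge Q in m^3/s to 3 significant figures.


Approach: apply Manning's equation, Q = (1/n)*A*R^(2/3)*S^(1/2).
Q = (1/0.0250) * 3.98 * 0.694^(2/3) * 0.0015^(1/2) = 4.83 m^3/s
Therefore the canal discharge Q = 4.83 m^3/s.


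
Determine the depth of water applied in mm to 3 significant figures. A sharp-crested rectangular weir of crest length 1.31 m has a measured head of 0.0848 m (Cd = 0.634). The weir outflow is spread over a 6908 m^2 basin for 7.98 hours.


Approach: apply the rectangular weir equation with a volume-to-depth conversion, Q = (2/3)*Cd*L*sqrt(2g)*H^1.5; d = Q*t/A * 1000.
Step 1 — weir discharge:
  Q = (2/3)*0.634*1.31*sqrt(2*9.81)*0.0848^1.5 = 0.060564 m^3/s
Step 2 — volume: V = 0.060564 * 7.98*3600 = 1739.9 m^3
Step 3 — depth: d = V/A * 1000 = 1739.9/6908 * 1000 = 252 mm
Therefore the depth of water applied = 252 mm.


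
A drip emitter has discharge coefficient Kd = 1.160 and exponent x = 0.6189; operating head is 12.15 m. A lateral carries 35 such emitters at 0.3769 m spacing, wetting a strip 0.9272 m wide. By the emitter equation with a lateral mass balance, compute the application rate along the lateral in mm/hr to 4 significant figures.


Approach: apply the emitter equation with a lateral mass balance, q = Kd*h^x; Q = n*q; rate = Q/(n*spacing*width).
Step 1 — single emitter flow (q = Kd*h^x):
  q = 1.160 * 12.15^0.6189 = 5.44129 L/hr
Step 2 — total lateral flow: Q = 35 * 5.44129 = 190.445 L/hr
Step 3 — wetted area: A = 35 * 0.3769 * 0.9272 = 12.2312 m^2
Step 4 — application rate: Q/A = 190.445/12.2312 = 15.57 mm/hr
Therefore the application rate along the lateral = 15.57 mm/hr.


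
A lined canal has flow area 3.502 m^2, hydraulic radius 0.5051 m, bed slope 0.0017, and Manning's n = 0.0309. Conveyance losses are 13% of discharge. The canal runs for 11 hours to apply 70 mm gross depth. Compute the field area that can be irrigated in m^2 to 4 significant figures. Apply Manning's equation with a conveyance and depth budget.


Approach: apply Manning's equation with a conveyance and depth budget, Q = (1/n)*A*R^(2/3)*S^(1/2); Q_field = Q*(1-loss); Area = Q_field*t/(d/1000).
Step 1 — canal discharge (Manning's equation):
  Q = (1/0.0309) * 3.502 * 0.5051^(2/3) * 0.0017^(1/2) = 2.96370 m^3/s
Step 2 — delivered flow: Q_field = 2.96370*(1 - 13/100) = 2.57842 m^3/s
Step 3 — volume delivered: V = 2.57842 * 11*3600 = 102105 m^3
Step 4 — area served: A = V / (depth/1000) = 102105 / 0.07 = 1459000 m^2
Therefore the field area that can be irrigated = 1459000 m^2.


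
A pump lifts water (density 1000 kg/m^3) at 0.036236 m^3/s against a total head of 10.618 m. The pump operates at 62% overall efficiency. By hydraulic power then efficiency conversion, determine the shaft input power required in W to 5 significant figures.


Approach: apply hydraulic power then efficiency conversion, P = rho*g*Q*H; P_in = P/eta.
Step 1 — hydraulic power (P = rho*g*Q*H):
  P = 1000 * 9.81 * 0.036236 * 10.618 = 3774.435 W
Step 2 — input power: P_in = P/eta = 3774.435 / 0.62 = 6087.8 W
Therefore the shaft input power required = 6087.8 W.


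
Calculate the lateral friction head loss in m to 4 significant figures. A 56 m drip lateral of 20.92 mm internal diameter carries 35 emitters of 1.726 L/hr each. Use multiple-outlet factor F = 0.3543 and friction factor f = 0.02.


Approach: apply Darcy-Weisbach with the multiple-outlet F-factor, Q = n*q/(3600*1000) m^3/s; v = Q/A; hf = F*f*(L/D)*(v^2/(2g)).
Q = 35*1.726/(3600*1000) = 1.67806e-05 m^3/s
A = pi*(20.92e-3/2)^2 = 3.43727e-04 m^2, so v = Q/A = 0.0488195 m/s
hf = 0.3543*0.02*(56/0.02092)*(0.0488195^2/(2*9.81)) = 0.002304 m
Therefore the lateral friction head loss = 0.002304 m.


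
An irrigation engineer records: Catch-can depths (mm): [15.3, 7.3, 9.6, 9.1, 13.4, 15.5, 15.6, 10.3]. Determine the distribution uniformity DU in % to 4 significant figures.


Approach: apply the low-quarter distribution uniformity, DU = (mean of lowest quarter of readings / overall mean)*100.
sorted lowest 2 of 8: [7.3, 9.1] -> mean = 8.20000 mm
overall mean = 12.0125 mm
DU = (8.20000/12.0125)*100 = 68.26 %
Therefore the distribution uniformity DU = 68.26 %.


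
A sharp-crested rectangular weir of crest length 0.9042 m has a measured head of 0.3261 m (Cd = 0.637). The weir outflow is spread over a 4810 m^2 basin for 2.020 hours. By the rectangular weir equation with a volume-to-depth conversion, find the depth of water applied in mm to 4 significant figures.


Approach: apply the rectangular weir equation with a volume-to-depth conversion, Q = (2/3)*Cd*L*sqrt(2g)*H^1.5; d = Q*t/A * 1000.
Step 1 — weir discharge:
  Q = (2/3)*0.637*0.9042*sqrt(2*9.81)*0.3261^1.5 = 0.316729 m^3/s
Step 2 — volume: V = 0.316729 * 2.020*3600 = 2303.26 m^3
Step 3 — depth: d = V/A * 1000 = 2303.26/4810 * 1000 = 478.8 mm
Therefore the depth of water applied = 478.8 mm.


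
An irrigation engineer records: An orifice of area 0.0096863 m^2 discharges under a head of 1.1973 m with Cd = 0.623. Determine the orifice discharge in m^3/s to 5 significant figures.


Approach: apply the orifice equation, Q = Cd*A*sqrt(2*g*h).
Q = 0.623 * 0.0096863 * sqrt(2*9.81*1.1973) = 0.029248 m^3/s
Therefore the orifice discharge = 0.029248 m^3/s.


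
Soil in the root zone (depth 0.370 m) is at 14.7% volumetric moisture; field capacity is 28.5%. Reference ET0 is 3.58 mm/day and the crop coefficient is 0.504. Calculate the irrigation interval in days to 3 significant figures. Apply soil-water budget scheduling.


Approach: apply soil-water budget scheduling, SMD = (FC-theta)/100*depth*1000; ETc = ET0*Kc; interval = SMD/ETc.
Step 1 — soil moisture deficit:
  SMD = (28.5 - 14.7)/100 * 0.370 * 1000 = 51.060 mm
Step 2 — daily crop ET (ETc = ET0*Kc):
  ETc = 3.58 * 0.504 = 1.8043 mm/day
Step 3 — irrigation interval (SMD/ETc):
  interval = 51.060 / 1.8043 = 28.3 days
Therefore the irrigation interval = 28.3 days.


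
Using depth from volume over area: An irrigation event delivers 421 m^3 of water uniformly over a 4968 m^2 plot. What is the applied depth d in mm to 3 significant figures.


Approach: apply depth from volume over area, d = (V/A)*1000.
d = (421 / 4968) * 1000 = 84.7 mm
Therefore the applied depth d = 84.7 mm.


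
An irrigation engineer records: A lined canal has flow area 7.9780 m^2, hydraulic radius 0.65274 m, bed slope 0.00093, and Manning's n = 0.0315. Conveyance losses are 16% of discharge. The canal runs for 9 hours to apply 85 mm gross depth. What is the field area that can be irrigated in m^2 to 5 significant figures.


Approach: apply Manning's equation with a conveyance and depth budget, Q = (1/n)*A*R^(2/3)*S^(1/2); Q_field = Q*(1-loss); Area = Q_field*t/(d/1000).
Step 1 — canal discharge (Manning's equation):
  Q = (1/0.0315) * 7.9780 * 0.65274^(2/3) * 0.00093^(1/2) = 5.811904 m^3/s
Step 2 — delivered flow: Q_field = 5.811904*(1 - 16/100) = 4.881999 m^3/s
Step 3 — volume delivered: V = 4.881999 * 9*3600 = 158176.8 m^3
Step 4 — area served: A = V / (depth/1000) = 158176.8 / 0.085 = 1860900 m^2
Therefore the field area that can be irrigated = 1860900 m^2.


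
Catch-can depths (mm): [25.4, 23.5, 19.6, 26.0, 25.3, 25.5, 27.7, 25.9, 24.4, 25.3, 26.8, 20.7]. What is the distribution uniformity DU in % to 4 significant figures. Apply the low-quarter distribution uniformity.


Approach: apply the low-quarter distribution uniformity, DU = (mean of lowest quarter of readings / overall mean)*100.
sorted lowest 3 of 12: [19.6, 20.7, 23.5] -> mean = 21.2667 mm
overall mean = 24.6750 mm
DU = (21.2667/24.6750)*100 = 86.19 %
Therefore the distribution uniformity DU = 86.19 %.


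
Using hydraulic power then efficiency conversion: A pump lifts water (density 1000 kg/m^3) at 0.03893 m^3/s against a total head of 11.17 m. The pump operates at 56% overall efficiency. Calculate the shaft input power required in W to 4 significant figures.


Approach: apply hydraulic power then efficiency conversion, P = rho*g*Q*H; P_in = P/eta.
Step 1 — hydraulic power (P = rho*g*Q*H):
  P = 1000 * 9.81 * 0.03893 * 11.17 = 4265.86 W
Step 2 — input power: P_in = P/eta = 4265.86 / 0.56 = 7618 W
Therefore the shaft input power required = 7618 W.


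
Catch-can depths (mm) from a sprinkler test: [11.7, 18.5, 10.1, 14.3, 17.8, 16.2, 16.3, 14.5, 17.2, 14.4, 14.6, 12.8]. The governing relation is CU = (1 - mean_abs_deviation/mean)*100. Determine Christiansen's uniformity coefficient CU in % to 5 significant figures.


mean = 14.86667 mm
mean |d_i - mean| = 1.944444 mm
CU = (1 - 1.944444/14.86667)*100 = 86.921 %
Therefore Christiansen's uniformity coefficient CU = 86.921 %.


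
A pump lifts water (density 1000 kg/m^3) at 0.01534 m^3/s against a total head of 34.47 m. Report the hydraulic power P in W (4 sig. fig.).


Approach: apply the hydraulic power relation, P = rho*g*Q*H.
P = 1000 * 9.81 * 0.01534 * 34.47 = 5187 W
Therefore the hydraulic power P = 5187 W.


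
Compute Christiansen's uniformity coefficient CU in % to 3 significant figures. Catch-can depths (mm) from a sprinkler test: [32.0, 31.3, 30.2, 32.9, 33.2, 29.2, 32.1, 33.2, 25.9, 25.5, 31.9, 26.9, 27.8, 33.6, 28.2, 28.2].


Approach: apply Christiansen's uniformity coefficient, CU = (1 - mean_abs_deviation/mean)*100.
mean = 30.131 mm
mean |d_i - mean| = 2.4023 mm
CU = (1 - 2.4023/30.131)*100 = 92.0 %
Therefore Christiansen's uniformity coefficient CU = 92.0 %.


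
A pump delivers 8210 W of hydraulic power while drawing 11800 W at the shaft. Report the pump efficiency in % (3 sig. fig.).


Approach: apply the efficiency ratio, eta = (P_out/P_in)*100.
eta = (8210 / 11800) * 100 = 69.6 %
Therefore the pump efficiency = 69.6 %.


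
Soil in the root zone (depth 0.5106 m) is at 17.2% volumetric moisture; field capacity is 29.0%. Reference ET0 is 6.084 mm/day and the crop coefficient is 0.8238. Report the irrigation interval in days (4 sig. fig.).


Approach: apply soil-water budget scheduling, SMD = (FC-theta)/100*depth*1000; ETc = ET0*Kc; interval = SMD/ETc.
Step 1 — soil moisture deficit:
  SMD = (29.0 - 17.2)/100 * 0.5106 * 1000 = 60.2508 mm
Step 2 — daily crop ET (ETc = ET0*Kc):
  ETc = 6.084 * 0.8238 = 5.01200 mm/day
Step 3 — irrigation interval (SMD/ETc):
  interval = 60.2508 / 5.01200 = 12.02 days
Therefore the irrigation interval = 12.02 days.


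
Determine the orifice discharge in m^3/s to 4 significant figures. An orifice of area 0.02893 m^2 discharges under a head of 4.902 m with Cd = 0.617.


Approach: apply the orifice equation, Q = Cd*A*sqrt(2*g*h).
Q = 0.617 * 0.02893 * sqrt(2*9.81*4.902) = 0.1751 m^3/s
Therefore the orifice discharge = 0.1751 m^3/s.


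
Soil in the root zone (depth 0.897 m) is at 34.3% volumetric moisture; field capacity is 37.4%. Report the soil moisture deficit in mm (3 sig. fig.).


Approach: apply the soil moisture deficit relation, SMD = (FC - theta)/100 * depth * 1000.
SMD = (37.4 - 34.3)/100 * 0.897 * 1000 = 27.8 mm
Therefore the soil moisture deficit = 27.8 mm.


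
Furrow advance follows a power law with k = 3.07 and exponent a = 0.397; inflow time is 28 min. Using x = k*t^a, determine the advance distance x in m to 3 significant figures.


x = 3.07 * 28^0.397 = 11.5 m
Therefore the advance distance x = 11.5 m.


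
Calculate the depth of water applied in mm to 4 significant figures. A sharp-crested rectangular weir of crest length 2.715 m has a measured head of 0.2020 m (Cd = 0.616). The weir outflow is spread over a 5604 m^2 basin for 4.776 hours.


Approach: apply the rectangular weir equation with a volume-to-depth conversion, Q = (2/3)*Cd*L*sqrt(2g)*H^1.5; d = Q*t/A * 1000.
Step 1 — weir discharge:
  Q = (2/3)*0.616*2.715*sqrt(2*9.81)*0.2020^1.5 = 0.448369 m^3/s
Step 2 — volume: V = 0.448369 * 4.776*3600 = 7709.08 m^3
Step 3 — depth: d = V/A * 1000 = 7709.08/5604 * 1000 = 1376 mm
Therefore the depth of water applied = 1376 mm.


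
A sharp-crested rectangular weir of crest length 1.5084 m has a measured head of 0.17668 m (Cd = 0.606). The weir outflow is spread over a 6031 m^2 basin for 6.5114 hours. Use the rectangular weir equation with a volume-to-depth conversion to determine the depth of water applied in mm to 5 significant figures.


Approach: apply the rectangular weir equation with a volume-to-depth conversion, Q = (2/3)*Cd*L*sqrt(2g)*H^1.5; d = Q*t/A * 1000.
Step 1 — weir discharge:
  Q = (2/3)*0.606*1.5084*sqrt(2*9.81)*0.17668^1.5 = 0.2004603 m^3/s
Step 2 — volume: V = 0.2004603 * 6.5114*3600 = 4698.999 m^3
Step 3 — depth: d = V/A * 1000 = 4698.999/6031 * 1000 = 779.14 mm
Therefore the depth of water applied = 779.14 mm.


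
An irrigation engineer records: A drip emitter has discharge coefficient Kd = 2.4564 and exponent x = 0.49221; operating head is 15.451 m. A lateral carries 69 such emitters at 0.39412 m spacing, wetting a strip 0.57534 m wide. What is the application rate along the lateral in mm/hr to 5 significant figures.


Approach: apply the emitter equation with a lateral mass balance, q = Kd*h^x; Q = n*q; rate = Q/(n*spacing*width).
Step 1 — single emitter flow (q = Kd*h^x):
  q = 2.4564 * 15.451^0.49221 = 9.451819 L/hr
Step 2 — total lateral flow: Q = 69 * 9.451819 = 652.1755 L/hr
Step 3 — wetted area: A = 69 * 0.39412 * 0.57534 = 15.64596 m^2
Step 4 — application rate: Q/A = 652.1755/15.64596 = 41.683 mm/hr
Therefore the application rate along the lateral = 41.683 mm/hr.


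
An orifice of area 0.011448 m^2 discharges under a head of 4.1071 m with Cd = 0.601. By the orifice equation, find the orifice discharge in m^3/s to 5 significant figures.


Approach: apply the orifice equation, Q = Cd*A*sqrt(2*g*h).
Q = 0.601 * 0.011448 * sqrt(2*9.81*4.1071) = 0.061762 m^3/s
Therefore the orifice discharge = 0.061762 m^3/s.


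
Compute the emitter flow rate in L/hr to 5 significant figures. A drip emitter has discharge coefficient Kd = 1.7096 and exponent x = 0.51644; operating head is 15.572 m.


Approach: apply the emitter characteristic equation, q = Kd * h^x.
q = 1.7096 * 15.572^0.51644 = 7.0578 L/hr
Therefore the emitter flow rate = 7.0578 L/hr.


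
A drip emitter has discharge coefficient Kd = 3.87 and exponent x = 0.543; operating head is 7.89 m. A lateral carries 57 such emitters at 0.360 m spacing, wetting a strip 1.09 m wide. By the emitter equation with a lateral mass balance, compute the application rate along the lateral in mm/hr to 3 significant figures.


Approach: apply the emitter equation with a lateral mass balance, q = Kd*h^x; Q = n*q; rate = Q/(n*spacing*width).
Step 1 — single emitter flow (q = Kd*h^x):
  q = 3.87 * 7.89^0.543 = 11.880 L/hr
Step 2 — total lateral flow: Q = 57 * 11.880 = 677.17 L/hr
Step 3 — wetted area: A = 57 * 0.360 * 1.09 = 22.367 m^2
Step 4 — application rate: Q/A = 677.17/22.367 = 30.3 mm/hr
Therefore the application rate along the lateral = 30.3 mm/hr.


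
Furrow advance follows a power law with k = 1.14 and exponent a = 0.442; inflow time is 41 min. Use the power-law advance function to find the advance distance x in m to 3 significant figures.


Approach: apply the power-law advance function, x = k*t^a.
x = 1.14 * 41^0.442 = 5.89 m
Therefore the advance distance x = 5.89 m.


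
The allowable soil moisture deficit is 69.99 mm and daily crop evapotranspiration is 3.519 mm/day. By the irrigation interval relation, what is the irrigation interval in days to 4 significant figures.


Approach: apply the irrigation interval relation, interval = SMD / ETc.
interval = 69.99 / 3.519 = 19.89 days
Therefore the irrigation interval = 19.89 days.


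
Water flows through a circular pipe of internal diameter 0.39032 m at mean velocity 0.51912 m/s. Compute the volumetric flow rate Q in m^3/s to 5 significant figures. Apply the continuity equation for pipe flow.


Approach: apply the continuity equation for pipe flow, Q = A * v with A = pi*(D/2)^2.
A = pi*(0.39032/2)^2 = 0.1196552 m^2
Q = 0.1196552 * 0.51912 = 0.062115 m^3/s
Therefore the volumetric flow rate Q = 0.062115 m^3/s.


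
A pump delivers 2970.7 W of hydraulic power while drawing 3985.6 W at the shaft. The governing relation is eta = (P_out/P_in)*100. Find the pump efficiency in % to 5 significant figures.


eta = (2970.7 / 3985.6) * 100 = 74.536 %
Therefore the pump efficiency = 74.536 %.


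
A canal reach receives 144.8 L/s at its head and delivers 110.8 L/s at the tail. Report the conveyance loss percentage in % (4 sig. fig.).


Approach: apply the conveyance loss ratio, loss% = ((Q_head - Q_tail)/Q_head)*100.
loss = ((144.8 - 110.8)/144.8)*100 = 23.48 %
Therefore the conveyance loss percentage = 23.48 %.


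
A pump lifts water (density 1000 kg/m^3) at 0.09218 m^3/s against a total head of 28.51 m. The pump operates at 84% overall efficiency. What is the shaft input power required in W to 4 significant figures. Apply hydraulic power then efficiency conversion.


Approach: apply hydraulic power then efficiency conversion, P = rho*g*Q*H; P_in = P/eta.
Step 1 — hydraulic power (P = rho*g*Q*H):
  P = 1000 * 9.81 * 0.09218 * 28.51 = 25781.2 W
Step 2 — input power: P_in = P/eta = 25781.2 / 0.84 = 30690 W
Therefore the shaft input power required = 30690 W.


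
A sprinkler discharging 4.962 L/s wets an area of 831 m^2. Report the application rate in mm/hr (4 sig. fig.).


Approach: apply the application rate relation, rate = (Q/A)*3600.
rate = (4.962 / 831) * 3600 = 21.50 mm/hr
Therefore the application rate = 21.50 mm/hr.


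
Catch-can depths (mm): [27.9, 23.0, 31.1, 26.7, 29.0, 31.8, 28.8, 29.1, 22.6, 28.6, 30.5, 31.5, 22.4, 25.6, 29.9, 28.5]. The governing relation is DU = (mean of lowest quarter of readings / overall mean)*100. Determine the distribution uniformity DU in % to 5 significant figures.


sorted lowest 4 of 16: [22.4, 22.6, 23.0, 25.6] -> mean = 23.40000 mm
overall mean = 27.93750 mm
DU = (23.40000/27.93750)*100 = 83.758 %
Therefore the distribution uniformity DU = 83.758 %.


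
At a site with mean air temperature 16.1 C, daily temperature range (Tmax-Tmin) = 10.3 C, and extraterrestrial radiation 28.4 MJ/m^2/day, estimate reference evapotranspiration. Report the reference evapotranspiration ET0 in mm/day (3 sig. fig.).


Approach: apply the Hargreaves-Samani method, ET0 = 0.0023*(Tmean+17.8)*sqrt(Tmax-Tmin)*0.408*Ra.
ET0 = 0.0023*(16.1+17.8)*sqrt(10.3)*0.408*28.4 = 2.90 mm/day
Therefore the reference evapotranspiration ET0 = 2.90 mm/day.


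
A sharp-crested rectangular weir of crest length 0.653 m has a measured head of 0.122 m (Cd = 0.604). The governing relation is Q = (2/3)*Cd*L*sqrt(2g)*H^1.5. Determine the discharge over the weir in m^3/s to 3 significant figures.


Q = (2/3)*0.604*0.653*sqrt(2*9.81)*0.122^1.5 = 0.0496 m^3/s
Therefore the discharge over the weir = 0.0496 m^3/s.
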